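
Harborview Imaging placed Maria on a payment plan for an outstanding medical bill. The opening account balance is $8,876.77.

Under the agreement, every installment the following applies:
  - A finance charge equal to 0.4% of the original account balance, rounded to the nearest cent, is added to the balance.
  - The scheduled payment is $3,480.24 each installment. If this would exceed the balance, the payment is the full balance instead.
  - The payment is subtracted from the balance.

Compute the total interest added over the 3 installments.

$106.53

Installment 1: $8,876.77 +$35.51 interest = $8,912.28; pay $3,480.24 → $5,432.04
Installment 2: $5,432.04 +$35.51 interest = $5,467.55; pay $3,480.24 → $1,987.31
Installment 3: $1,987.31 +$35.51 interest = $2,022.82; pay $2,022.82 → $0.00
Total interest: $35.51 + $35.51 + $35.51 = $106.53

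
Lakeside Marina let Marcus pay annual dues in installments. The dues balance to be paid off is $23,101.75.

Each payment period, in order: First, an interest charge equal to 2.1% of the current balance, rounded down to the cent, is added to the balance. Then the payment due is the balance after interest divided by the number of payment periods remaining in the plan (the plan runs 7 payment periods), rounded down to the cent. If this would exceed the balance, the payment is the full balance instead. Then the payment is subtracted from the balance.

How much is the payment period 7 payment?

$3,817.03

Payment period 1: $23,101.75 +$485.13 interest = $23,586.88; pay $3,369.55 → $20,217.33
Payment period 2: $20,217.33 +$424.56 interest = $20,641.89; pay $3,440.31 → $17,201.58
Payment period 3: $17,201.58 +$361.23 interest = $17,562.81; pay $3,512.56 → $14,050.25
Payment period 4: $14,050.25 +$295.05 interest = $14,345.30; pay $3,586.32 → $10,758.98
Payment period 5: $10,758.98 +$225.93 interest = $10,984.91; pay $3,661.63 → $7,323.28
Payment period 6: $7,323.28 +$153.78 interest = $7,477.06; pay $3,738.53 → $3,738.53
Payment period 7: $3,738.53 +$78.50 interest = $3,817.03; pay $3,817.03 → $0.00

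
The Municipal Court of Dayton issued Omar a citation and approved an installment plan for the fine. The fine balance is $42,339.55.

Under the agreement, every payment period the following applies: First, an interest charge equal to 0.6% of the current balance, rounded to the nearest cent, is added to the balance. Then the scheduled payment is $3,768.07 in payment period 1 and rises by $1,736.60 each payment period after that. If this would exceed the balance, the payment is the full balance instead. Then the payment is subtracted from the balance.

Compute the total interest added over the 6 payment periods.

$996.08

Payment period 1: $42,339.55 +$254.04 interest = $42,593.59; pay $3,768.07 → $38,825.52
Payment period 2: $38,825.52 +$232.95 interest = $39,058.47; pay $5,504.67 → $33,553.80
Payment period 3: $33,553.80 +$201.32 interest = $33,755.12; pay $7,241.27 → $26,513.85
Payment period 4: $26,513.85 +$159.08 interest = $26,672.93; pay $8,977.87 → $17,695.06
Payment period 5: $17,695.06 +$106.17 interest = $17,801.23; pay $10,714.47 → $7,086.76
Payment period 6: $7,086.76 +$42.52 interest = $7,129.28; pay $7,129.28 → $0.00
Total interest: $254.04 + $232.95 + $201.32 + $159.08 + $106.17 + $42.52 = $996.08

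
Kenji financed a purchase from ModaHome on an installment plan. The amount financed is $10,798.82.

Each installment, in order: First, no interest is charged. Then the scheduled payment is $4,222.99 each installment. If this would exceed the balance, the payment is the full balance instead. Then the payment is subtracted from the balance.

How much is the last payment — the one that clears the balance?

Installment 1: $10,798.82 − $4,222.99 → $6,575.83
Installment 2: $6,575.83 − $4,222.99 → $2,352.84
Installment 3: $2,352.84 − $2,352.84 → $0.00

$2,352.84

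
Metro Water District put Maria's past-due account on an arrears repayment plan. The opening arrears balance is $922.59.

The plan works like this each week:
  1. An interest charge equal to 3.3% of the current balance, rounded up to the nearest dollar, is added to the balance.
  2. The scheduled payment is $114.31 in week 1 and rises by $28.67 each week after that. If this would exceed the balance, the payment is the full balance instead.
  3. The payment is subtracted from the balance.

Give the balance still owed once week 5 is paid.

$181.34

# | Opening | Interest | Payment | End bal
1 | $922.59 | $31.00 | $114.31 | $839.28
2 | $839.28 | $28.00 | $142.98 | $724.30
3 | $724.30 | $24.00 | $171.65 | $576.65
4 | $576.65 | $20.00 | $200.32 | $396.33
5 | $396.33 | $14.00 | $228.99 | $181.34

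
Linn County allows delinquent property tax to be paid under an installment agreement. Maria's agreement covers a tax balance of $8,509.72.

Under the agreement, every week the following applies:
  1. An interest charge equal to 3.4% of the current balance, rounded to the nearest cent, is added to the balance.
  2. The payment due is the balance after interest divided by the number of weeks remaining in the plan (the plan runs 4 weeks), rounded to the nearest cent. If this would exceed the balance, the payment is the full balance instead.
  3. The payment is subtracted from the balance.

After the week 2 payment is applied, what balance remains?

$4,549.11

# | Opening | Interest | Payment | End bal
1 | $8,509.72 | $289.33 | $2,199.76 | $6,599.29
2 | $6,599.29 | $224.38 | $2,274.56 | $4,549.11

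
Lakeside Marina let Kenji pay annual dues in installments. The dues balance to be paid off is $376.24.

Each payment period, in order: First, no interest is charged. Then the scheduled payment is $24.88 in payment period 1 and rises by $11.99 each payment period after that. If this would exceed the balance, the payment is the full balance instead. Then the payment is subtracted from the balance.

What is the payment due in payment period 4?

$60.85

Payment period 1: opening $376.24; payment $24.88; balance $351.36
Payment period 2: opening $351.36; payment $36.87; balance $314.49
Payment period 3: opening $314.49; payment $48.86; balance $265.63
Payment period 4: opening $265.63; payment $60.85; balance $204.78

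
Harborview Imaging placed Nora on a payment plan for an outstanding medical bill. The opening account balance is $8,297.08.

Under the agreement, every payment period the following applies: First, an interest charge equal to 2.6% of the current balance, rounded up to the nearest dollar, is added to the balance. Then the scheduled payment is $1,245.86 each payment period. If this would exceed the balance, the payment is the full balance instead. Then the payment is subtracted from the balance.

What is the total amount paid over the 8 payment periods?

$9,237.08

Payment period 1: opening $8,297.08; interest $216.00 → $8,513.08; payment $1,245.86; balance $7,267.22
Payment period 2: opening $7,267.22; interest $189.00 → $7,456.22; payment $1,245.86; balance $6,210.36
Payment period 3: opening $6,210.36; interest $162.00 → $6,372.36; payment $1,245.86; balance $5,126.50
Payment period 4: opening $5,126.50; interest $134.00 → $5,260.50; payment $1,245.86; balance $4,014.64
Payment period 5: opening $4,014.64; interest $105.00 → $4,119.64; payment $1,245.86; balance $2,873.78
Payment period 6: opening $2,873.78; interest $75.00 → $2,948.78; payment $1,245.86; balance $1,702.92
Payment period 7: opening $1,702.92; interest $45.00 → $1,747.92; payment $1,245.86; balance $502.06
Payment period 8: opening $502.06; interest $14.00 → $516.06; payment $516.06; balance $0.00
Total paid: $9,237.08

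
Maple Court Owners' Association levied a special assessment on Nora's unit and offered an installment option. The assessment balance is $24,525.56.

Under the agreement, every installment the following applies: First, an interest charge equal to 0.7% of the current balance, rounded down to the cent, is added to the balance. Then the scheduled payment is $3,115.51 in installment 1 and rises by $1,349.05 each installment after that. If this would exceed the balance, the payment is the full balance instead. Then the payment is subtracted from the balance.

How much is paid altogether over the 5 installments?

Installment 1: $24,525.56 +$171.67 interest = $24,697.23; pay $3,115.51 → $21,581.72
Installment 2: $21,581.72 +$151.07 interest = $21,732.79; pay $4,464.56 → $17,268.23
Installment 3: $17,268.23 +$120.87 interest = $17,389.10; pay $5,813.61 → $11,575.49
Installment 4: $11,575.49 +$81.02 interest = $11,656.51; pay $7,162.66 → $4,493.85
Installment 5: $4,493.85 +$31.45 interest = $4,525.30; pay $4,525.30 → $0.00
Total paid: $25,081.64

$25,081.64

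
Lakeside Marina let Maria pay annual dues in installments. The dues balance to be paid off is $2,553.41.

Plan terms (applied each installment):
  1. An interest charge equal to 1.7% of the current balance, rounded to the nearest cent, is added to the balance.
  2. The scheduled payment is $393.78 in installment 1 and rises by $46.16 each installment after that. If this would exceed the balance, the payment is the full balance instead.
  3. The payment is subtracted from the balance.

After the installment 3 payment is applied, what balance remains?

Installment 1: opening $2,553.41; interest $43.41 → $2,596.82; payment $393.78; balance $2,203.04
Installment 2: opening $2,203.04; interest $37.45 → $2,240.49; payment $439.94; balance $1,800.55
Installment 3: opening $1,800.55; interest $30.61 → $1,831.16; payment $486.10; balance $1,345.06

$1,345.06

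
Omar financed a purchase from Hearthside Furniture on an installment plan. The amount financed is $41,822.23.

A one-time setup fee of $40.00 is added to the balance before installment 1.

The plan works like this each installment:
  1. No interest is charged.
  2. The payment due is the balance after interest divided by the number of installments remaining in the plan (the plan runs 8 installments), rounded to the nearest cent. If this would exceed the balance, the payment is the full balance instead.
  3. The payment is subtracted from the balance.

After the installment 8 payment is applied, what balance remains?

$0.00

Installment 1: opening $41,862.23; payment $5,232.78; balance $36,629.45
Installment 2: opening $36,629.45; payment $5,232.78; balance $31,396.67
Installment 3: opening $31,396.67; payment $5,232.78; balance $26,163.89
Installment 4: opening $26,163.89; payment $5,232.78; balance $20,931.11
Installment 5: opening $20,931.11; payment $5,232.78; balance $15,698.33
Installment 6: opening $15,698.33; payment $5,232.78; balance $10,465.55
Installment 7: opening $10,465.55; payment $5,232.78; balance $5,232.77
Installment 8: opening $5,232.77; payment $5,232.77; balance $0.00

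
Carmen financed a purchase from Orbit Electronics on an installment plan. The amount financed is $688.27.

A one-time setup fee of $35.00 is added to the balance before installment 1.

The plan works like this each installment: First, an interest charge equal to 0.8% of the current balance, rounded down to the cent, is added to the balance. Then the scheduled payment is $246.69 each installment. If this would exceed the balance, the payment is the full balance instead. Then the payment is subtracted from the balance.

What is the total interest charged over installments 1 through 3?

Installment 1: $723.27 +$5.78 interest = $729.05; pay $246.69 → $482.36
Installment 2: $482.36 +$3.85 interest = $486.21; pay $246.69 → $239.52
Installment 3: $239.52 +$1.91 interest = $241.43; pay $241.43 → $0.00
Total interest: $5.78 + $3.85 + $1.91 = $11.54

$11.54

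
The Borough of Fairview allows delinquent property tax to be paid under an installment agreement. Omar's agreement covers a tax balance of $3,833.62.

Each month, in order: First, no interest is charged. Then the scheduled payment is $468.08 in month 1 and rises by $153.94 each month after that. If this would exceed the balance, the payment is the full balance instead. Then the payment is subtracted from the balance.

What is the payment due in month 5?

$1,037.66

Month 1: opening $3,833.62; payment $468.08; balance $3,365.54
Month 2: opening $3,365.54; payment $622.02; balance $2,743.52
Month 3: opening $2,743.52; payment $775.96; balance $1,967.56
Month 4: opening $1,967.56; payment $929.90; balance $1,037.66
Month 5: opening $1,037.66; payment $1,037.66; balance $0.00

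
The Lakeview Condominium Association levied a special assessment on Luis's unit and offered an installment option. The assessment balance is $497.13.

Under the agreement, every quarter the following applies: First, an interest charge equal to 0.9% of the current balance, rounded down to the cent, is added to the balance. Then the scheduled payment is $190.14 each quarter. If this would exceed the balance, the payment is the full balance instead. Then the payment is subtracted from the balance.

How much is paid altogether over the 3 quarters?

$505.51

# | Opening | Interest | Payment | End bal
1 | $497.13 | $4.47 | $190.14 | $311.46
2 | $311.46 | $2.80 | $190.14 | $124.12
3 | $124.12 | $1.11 | $125.23 | $0.00
Total paid: $505.51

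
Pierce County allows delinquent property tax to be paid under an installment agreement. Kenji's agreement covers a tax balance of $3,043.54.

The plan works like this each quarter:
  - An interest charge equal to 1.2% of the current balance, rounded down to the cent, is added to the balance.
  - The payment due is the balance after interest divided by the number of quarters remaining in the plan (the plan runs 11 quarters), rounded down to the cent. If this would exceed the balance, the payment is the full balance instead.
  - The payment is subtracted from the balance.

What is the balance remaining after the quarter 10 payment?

$311.74

# | Opening | Interest | Payment | End bal
1 | $3,043.54 | $36.52 | $280.00 | $2,800.06
2 | $2,800.06 | $33.60 | $283.36 | $2,550.30
3 | $2,550.30 | $30.60 | $286.76 | $2,294.14
4 | $2,294.14 | $27.52 | $290.20 | $2,031.46
5 | $2,031.46 | $24.37 | $293.69 | $1,762.14
6 | $1,762.14 | $21.14 | $297.21 | $1,486.07
7 | $1,486.07 | $17.83 | $300.78 | $1,203.12
8 | $1,203.12 | $14.43 | $304.38 | $913.17
9 | $913.17 | $10.95 | $308.04 | $616.08
10 | $616.08 | $7.39 | $311.73 | $311.74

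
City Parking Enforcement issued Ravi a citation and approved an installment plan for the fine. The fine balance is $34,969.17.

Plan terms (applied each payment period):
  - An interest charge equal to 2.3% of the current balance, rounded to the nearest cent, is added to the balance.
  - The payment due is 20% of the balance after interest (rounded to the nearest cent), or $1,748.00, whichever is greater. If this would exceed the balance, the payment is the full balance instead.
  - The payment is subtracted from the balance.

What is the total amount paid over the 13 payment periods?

$38,942.80

Payment period 1: $34,969.17 +$804.29 interest = $35,773.46; pay $7,154.69 → $28,618.77
Payment period 2: $28,618.77 +$658.23 interest = $29,277.00; pay $5,855.40 → $23,421.60
Payment period 3: $23,421.60 +$538.70 interest = $23,960.30; pay $4,792.06 → $19,168.24
Payment period 4: $19,168.24 +$440.87 interest = $19,609.11; pay $3,921.82 → $15,687.29
Payment period 5: $15,687.29 +$360.81 interest = $16,048.10; pay $3,209.62 → $12,838.48
Payment period 6: $12,838.48 +$295.29 interest = $13,133.77; pay $2,626.75 → $10,507.02
Payment period 7: $10,507.02 +$241.66 interest = $10,748.68; pay $2,149.74 → $8,598.94
Payment period 8: $8,598.94 +$197.78 interest = $8,796.72; pay $1,759.34 → $7,037.38
Payment period 9: $7,037.38 +$161.86 interest = $7,199.24; pay $1,748.00 → $5,451.24
Payment period 10: $5,451.24 +$125.38 interest = $5,576.62; pay $1,748.00 → $3,828.62
Payment period 11: $3,828.62 +$88.06 interest = $3,916.68; pay $1,748.00 → $2,168.68
Payment period 12: $2,168.68 +$49.88 interest = $2,218.56; pay $1,748.00 → $470.56
Payment period 13: $470.56 +$10.82 interest = $481.38; pay $481.38 → $0.00
Total paid: $38,942.80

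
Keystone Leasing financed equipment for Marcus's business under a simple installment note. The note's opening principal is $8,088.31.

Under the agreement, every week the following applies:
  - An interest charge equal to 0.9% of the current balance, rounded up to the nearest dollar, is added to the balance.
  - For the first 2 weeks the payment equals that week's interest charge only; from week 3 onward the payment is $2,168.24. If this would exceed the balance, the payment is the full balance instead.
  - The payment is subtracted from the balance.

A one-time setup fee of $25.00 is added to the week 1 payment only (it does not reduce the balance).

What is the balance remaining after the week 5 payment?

Week 1: $8,088.31 +$73.00 interest = $8,161.31; pay $73.00 (+ $25.00 fee) → $8,088.31
Week 2: $8,088.31 +$73.00 interest = $8,161.31; pay $73.00 → $8,088.31
Week 3: $8,088.31 +$73.00 interest = $8,161.31; pay $2,168.24 → $5,993.07
Week 4: $5,993.07 +$54.00 interest = $6,047.07; pay $2,168.24 → $3,878.83
Week 5: $3,878.83 +$35.00 interest = $3,913.83; pay $2,168.24 → $1,745.59

$1,745.59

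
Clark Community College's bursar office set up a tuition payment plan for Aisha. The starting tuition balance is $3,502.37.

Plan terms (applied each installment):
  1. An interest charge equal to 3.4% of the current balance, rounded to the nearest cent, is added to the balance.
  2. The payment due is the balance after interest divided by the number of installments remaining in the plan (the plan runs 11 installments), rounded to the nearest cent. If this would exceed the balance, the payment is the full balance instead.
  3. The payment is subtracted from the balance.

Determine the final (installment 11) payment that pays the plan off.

Installment 1: $3,502.37 +$119.08 interest = $3,621.45; pay $329.22 → $3,292.23
Installment 2: $3,292.23 +$111.94 interest = $3,404.17; pay $340.42 → $3,063.75
Installment 3: $3,063.75 +$104.17 interest = $3,167.92; pay $351.99 → $2,815.93
Installment 4: $2,815.93 +$95.74 interest = $2,911.67; pay $363.96 → $2,547.71
Installment 5: $2,547.71 +$86.62 interest = $2,634.33; pay $376.33 → $2,258.00
Installment 6: $2,258.00 +$76.77 interest = $2,334.77; pay $389.13 → $1,945.64
Installment 7: $1,945.64 +$66.15 interest = $2,011.79; pay $402.36 → $1,609.43
Installment 8: $1,609.43 +$54.72 interest = $1,664.15; pay $416.04 → $1,248.11
Installment 9: $1,248.11 +$42.44 interest = $1,290.55; pay $430.18 → $860.37
Installment 10: $860.37 +$29.25 interest = $889.62; pay $444.81 → $444.81
Installment 11: $444.81 +$15.12 interest = $459.93; pay $459.93 → $0.00

$459.93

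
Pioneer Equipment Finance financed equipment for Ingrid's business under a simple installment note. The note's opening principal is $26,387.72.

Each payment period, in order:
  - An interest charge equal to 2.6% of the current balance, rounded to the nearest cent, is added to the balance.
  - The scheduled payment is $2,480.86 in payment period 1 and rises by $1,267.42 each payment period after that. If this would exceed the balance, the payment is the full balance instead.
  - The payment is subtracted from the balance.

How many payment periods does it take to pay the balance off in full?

Payment period 1: opening $26,387.72; interest $686.08 → $27,073.80; payment $2,480.86; balance $24,592.94
Payment period 2: opening $24,592.94; interest $639.42 → $25,232.36; payment $3,748.28; balance $21,484.08
Payment period 3: opening $21,484.08; interest $558.59 → $22,042.67; payment $5,015.70; balance $17,026.97
Payment period 4: opening $17,026.97; interest $442.70 → $17,469.67; payment $6,283.12; balance $11,186.55
Payment period 5: opening $11,186.55; interest $290.85 → $11,477.40; payment $7,550.54; balance $3,926.86
Payment period 6: opening $3,926.86; interest $102.10 → $4,028.96; payment $4,028.96; balance $0.00
Balance reaches $0.00 in payment period 6.

6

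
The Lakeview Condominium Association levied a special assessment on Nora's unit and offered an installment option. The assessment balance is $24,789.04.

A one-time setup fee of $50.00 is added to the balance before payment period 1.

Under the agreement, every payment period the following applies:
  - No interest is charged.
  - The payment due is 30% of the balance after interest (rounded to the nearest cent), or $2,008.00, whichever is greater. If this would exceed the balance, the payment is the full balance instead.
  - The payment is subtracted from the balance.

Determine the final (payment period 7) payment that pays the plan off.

$1,947.85

Payment period 1: opening $24,839.04; payment $7,451.71; balance $17,387.33
Payment period 2: opening $17,387.33; payment $5,216.20; balance $12,171.13
Payment period 3: opening $12,171.13; payment $3,651.34; balance $8,519.79
Payment period 4: opening $8,519.79; payment $2,555.94; balance $5,963.85
Payment period 5: opening $5,963.85; payment $2,008.00; balance $3,955.85
Payment period 6: opening $3,955.85; payment $2,008.00; balance $1,947.85
Payment period 7: opening $1,947.85; payment $1,947.85; balance $0.00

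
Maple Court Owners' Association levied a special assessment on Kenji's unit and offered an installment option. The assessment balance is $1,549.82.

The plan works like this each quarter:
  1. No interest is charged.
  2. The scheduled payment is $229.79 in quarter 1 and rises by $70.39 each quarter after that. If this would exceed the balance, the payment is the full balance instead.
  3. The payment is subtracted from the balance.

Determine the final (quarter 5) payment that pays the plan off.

$208.32

Quarter 1: $1,549.82 − $229.79 → $1,320.03
Quarter 2: $1,320.03 − $300.18 → $1,019.85
Quarter 3: $1,019.85 − $370.57 → $649.28
Quarter 4: $649.28 − $440.96 → $208.32
Quarter 5: $208.32 − $208.32 → $0.00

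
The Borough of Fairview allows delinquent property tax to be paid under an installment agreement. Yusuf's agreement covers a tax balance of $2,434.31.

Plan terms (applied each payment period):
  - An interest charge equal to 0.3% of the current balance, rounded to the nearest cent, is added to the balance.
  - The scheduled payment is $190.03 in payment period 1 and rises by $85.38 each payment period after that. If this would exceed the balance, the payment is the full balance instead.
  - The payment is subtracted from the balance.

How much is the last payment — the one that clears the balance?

# | Opening | Interest | Payment | End bal
1 | $2,434.31 | $7.30 | $190.03 | $2,251.58
2 | $2,251.58 | $6.75 | $275.41 | $1,982.92
3 | $1,982.92 | $5.95 | $360.79 | $1,628.08
4 | $1,628.08 | $4.88 | $446.17 | $1,186.79
5 | $1,186.79 | $3.56 | $531.55 | $658.80
6 | $658.80 | $1.98 | $616.93 | $43.85
7 | $43.85 | $0.13 | $43.98 | $0.00

$43.98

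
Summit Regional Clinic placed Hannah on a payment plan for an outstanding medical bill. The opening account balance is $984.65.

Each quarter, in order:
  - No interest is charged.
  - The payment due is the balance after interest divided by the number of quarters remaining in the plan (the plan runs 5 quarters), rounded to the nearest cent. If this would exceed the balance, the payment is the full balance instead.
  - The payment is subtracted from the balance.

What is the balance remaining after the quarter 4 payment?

$196.93

# | Opening | Payment | End bal
1 | $984.65 | $196.93 | $787.72
2 | $787.72 | $196.93 | $590.79
3 | $590.79 | $196.93 | $393.86
4 | $393.86 | $196.93 | $196.93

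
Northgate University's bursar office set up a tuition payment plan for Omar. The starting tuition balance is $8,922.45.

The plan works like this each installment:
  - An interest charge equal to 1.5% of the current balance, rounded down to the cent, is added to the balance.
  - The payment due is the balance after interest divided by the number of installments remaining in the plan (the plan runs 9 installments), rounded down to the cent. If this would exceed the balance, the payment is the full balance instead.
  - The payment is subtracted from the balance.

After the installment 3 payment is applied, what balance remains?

Installment 1: $8,922.45 +$133.83 interest = $9,056.28; pay $1,006.25 → $8,050.03
Installment 2: $8,050.03 +$120.75 interest = $8,170.78; pay $1,021.34 → $7,149.44
Installment 3: $7,149.44 +$107.24 interest = $7,256.68; pay $1,036.66 → $6,220.02

$6,220.02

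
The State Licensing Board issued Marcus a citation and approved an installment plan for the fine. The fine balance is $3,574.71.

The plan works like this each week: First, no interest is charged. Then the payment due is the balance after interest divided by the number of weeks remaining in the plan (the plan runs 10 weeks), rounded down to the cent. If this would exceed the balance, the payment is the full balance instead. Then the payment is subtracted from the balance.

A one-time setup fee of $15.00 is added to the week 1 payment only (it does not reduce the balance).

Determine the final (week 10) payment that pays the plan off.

$357.48

Week 1: opening $3,574.71; payment $357.47 (+ $15.00 fee); balance $3,217.24
Week 2: opening $3,217.24; payment $357.47; balance $2,859.77
Week 3: opening $2,859.77; payment $357.47; balance $2,502.30
Week 4: opening $2,502.30; payment $357.47; balance $2,144.83
Week 5: opening $2,144.83; payment $357.47; balance $1,787.36
Week 6: opening $1,787.36; payment $357.47; balance $1,429.89
Week 7: opening $1,429.89; payment $357.47; balance $1,072.42
Week 8: opening $1,072.42; payment $357.47; balance $714.95
Week 9: opening $714.95; payment $357.47; balance $357.48
Week 10: opening $357.48; payment $357.48; balance $0.00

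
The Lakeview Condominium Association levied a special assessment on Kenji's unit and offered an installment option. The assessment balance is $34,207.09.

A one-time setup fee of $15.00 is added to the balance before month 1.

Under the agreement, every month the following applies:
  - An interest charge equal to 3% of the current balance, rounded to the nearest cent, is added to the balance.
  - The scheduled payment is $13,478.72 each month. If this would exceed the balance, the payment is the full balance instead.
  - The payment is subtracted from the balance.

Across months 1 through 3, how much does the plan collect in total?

$36,170.18

Month 1: $34,222.09 +$1,026.66 interest = $35,248.75; pay $13,478.72 → $21,770.03
Month 2: $21,770.03 +$653.10 interest = $22,423.13; pay $13,478.72 → $8,944.41
Month 3: $8,944.41 +$268.33 interest = $9,212.74; pay $9,212.74 → $0.00
Total paid: $36,170.18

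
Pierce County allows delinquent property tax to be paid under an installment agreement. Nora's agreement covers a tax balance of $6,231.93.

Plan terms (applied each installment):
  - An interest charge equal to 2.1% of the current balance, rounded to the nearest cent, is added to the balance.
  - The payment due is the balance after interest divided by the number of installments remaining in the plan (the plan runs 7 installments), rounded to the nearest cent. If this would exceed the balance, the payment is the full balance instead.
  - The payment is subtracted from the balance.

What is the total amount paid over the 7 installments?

Installment 1: opening $6,231.93; interest $130.87 → $6,362.80; payment $908.97; balance $5,453.83
Installment 2: opening $5,453.83; interest $114.53 → $5,568.36; payment $928.06; balance $4,640.30
Installment 3: opening $4,640.30; interest $97.45 → $4,737.75; payment $947.55; balance $3,790.20
Installment 4: opening $3,790.20; interest $79.59 → $3,869.79; payment $967.45; balance $2,902.34
Installment 5: opening $2,902.34; interest $60.95 → $2,963.29; payment $987.76; balance $1,975.53
Installment 6: opening $1,975.53; interest $41.49 → $2,017.02; payment $1,008.51; balance $1,008.51
Installment 7: opening $1,008.51; interest $21.18 → $1,029.69; payment $1,029.69; balance $0.00
Total paid: $6,777.99

$6,777.99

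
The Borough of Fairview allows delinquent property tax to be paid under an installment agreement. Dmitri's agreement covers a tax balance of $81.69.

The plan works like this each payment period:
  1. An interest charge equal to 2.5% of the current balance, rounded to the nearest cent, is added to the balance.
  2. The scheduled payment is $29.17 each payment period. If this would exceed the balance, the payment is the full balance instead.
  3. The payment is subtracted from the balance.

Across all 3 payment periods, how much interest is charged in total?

$4.07

Payment period 1: $81.69 +$2.04 interest = $83.73; pay $29.17 → $54.56
Payment period 2: $54.56 +$1.36 interest = $55.92; pay $29.17 → $26.75
Payment period 3: $26.75 +$0.67 interest = $27.42; pay $27.42 → $0.00
Total interest: $2.04 + $1.36 + $0.67 = $4.07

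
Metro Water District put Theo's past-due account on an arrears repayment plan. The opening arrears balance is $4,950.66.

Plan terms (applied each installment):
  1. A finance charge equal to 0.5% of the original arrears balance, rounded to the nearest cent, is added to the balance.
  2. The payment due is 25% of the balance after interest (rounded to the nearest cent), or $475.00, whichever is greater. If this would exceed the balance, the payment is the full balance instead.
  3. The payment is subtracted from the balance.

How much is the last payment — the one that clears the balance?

$291.17

Installment 1: opening $4,950.66; interest $24.75 → $4,975.41; payment $1,243.85; balance $3,731.56
Installment 2: opening $3,731.56; interest $24.75 → $3,756.31; payment $939.08; balance $2,817.23
Installment 3: opening $2,817.23; interest $24.75 → $2,841.98; payment $710.50; balance $2,131.48
Installment 4: opening $2,131.48; interest $24.75 → $2,156.23; payment $539.06; balance $1,617.17
Installment 5: opening $1,617.17; interest $24.75 → $1,641.92; payment $475.00; balance $1,166.92
Installment 6: opening $1,166.92; interest $24.75 → $1,191.67; payment $475.00; balance $716.67
Installment 7: opening $716.67; interest $24.75 → $741.42; payment $475.00; balance $266.42
Installment 8: opening $266.42; interest $24.75 → $291.17; payment $291.17; balance $0.00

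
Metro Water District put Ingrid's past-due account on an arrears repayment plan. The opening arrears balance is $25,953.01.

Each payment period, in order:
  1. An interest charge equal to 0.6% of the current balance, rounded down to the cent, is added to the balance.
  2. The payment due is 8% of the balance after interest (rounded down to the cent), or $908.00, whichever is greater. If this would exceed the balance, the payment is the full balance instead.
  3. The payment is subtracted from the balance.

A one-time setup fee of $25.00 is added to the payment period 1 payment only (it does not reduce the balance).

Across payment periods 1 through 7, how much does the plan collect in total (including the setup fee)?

$11,755.60

# | Opening | Interest | Payment | Fee | End bal
1 | $25,953.01 | $155.71 | $2,088.69 | $25.00 | $24,020.03
2 | $24,020.03 | $144.12 | $1,933.13 | — | $22,231.02
3 | $22,231.02 | $133.38 | $1,789.15 | — | $20,575.25
4 | $20,575.25 | $123.45 | $1,655.89 | — | $19,042.81
5 | $19,042.81 | $114.25 | $1,532.56 | — | $17,624.50
6 | $17,624.50 | $105.74 | $1,418.41 | — | $16,311.83
7 | $16,311.83 | $97.87 | $1,312.77 | — | $15,096.93
Total paid: $11,755.60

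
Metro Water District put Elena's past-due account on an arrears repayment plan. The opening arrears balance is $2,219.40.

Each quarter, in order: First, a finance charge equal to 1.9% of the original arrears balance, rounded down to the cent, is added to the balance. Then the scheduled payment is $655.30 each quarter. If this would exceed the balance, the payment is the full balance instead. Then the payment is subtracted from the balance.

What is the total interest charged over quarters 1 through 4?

# | Opening | Interest | Payment | End bal
1 | $2,219.40 | $42.16 | $655.30 | $1,606.26
2 | $1,606.26 | $42.16 | $655.30 | $993.12
3 | $993.12 | $42.16 | $655.30 | $379.98
4 | $379.98 | $42.16 | $422.14 | $0.00
Total interest: $42.16 + $42.16 + $42.16 + $42.16 = $168.64

$168.64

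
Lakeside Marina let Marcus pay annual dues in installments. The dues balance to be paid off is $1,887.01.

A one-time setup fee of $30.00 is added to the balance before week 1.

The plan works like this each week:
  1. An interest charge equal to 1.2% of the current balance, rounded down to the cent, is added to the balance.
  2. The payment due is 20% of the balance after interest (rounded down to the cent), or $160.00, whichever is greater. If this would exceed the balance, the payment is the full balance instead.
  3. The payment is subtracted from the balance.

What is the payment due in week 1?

$388.00

Week 1: $1,917.01 +$23.00 interest = $1,940.01; pay $388.00 → $1,552.01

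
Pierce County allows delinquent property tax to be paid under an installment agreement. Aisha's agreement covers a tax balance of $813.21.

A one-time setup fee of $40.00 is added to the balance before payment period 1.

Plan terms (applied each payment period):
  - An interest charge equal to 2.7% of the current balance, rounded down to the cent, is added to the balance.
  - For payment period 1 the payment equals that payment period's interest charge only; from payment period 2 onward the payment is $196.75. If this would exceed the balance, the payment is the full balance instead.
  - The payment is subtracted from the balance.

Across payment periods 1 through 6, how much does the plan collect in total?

Payment period 1: $853.21 +$23.03 interest = $876.24; pay $23.03 → $853.21
Payment period 2: $853.21 +$23.03 interest = $876.24; pay $196.75 → $679.49
Payment period 3: $679.49 +$18.34 interest = $697.83; pay $196.75 → $501.08
Payment period 4: $501.08 +$13.52 interest = $514.60; pay $196.75 → $317.85
Payment period 5: $317.85 +$8.58 interest = $326.43; pay $196.75 → $129.68
Payment period 6: $129.68 +$3.50 interest = $133.18; pay $133.18 → $0.00
Total paid: $943.21

$943.21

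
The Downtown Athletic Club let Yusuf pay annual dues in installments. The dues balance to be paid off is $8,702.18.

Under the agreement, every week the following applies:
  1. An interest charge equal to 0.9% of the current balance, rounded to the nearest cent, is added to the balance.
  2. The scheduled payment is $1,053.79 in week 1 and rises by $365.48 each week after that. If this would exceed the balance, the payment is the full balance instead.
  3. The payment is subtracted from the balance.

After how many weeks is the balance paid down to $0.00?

6

Week 1: $8,702.18 +$78.32 interest = $8,780.50; pay $1,053.79 → $7,726.71
Week 2: $7,726.71 +$69.54 interest = $7,796.25; pay $1,419.27 → $6,376.98
Week 3: $6,376.98 +$57.39 interest = $6,434.37; pay $1,784.75 → $4,649.62
Week 4: $4,649.62 +$41.85 interest = $4,691.47; pay $2,150.23 → $2,541.24
Week 5: $2,541.24 +$22.87 interest = $2,564.11; pay $2,515.71 → $48.40
Week 6: $48.40 +$0.44 interest = $48.84; pay $48.84 → $0.00
Balance reaches $0.00 in week 6.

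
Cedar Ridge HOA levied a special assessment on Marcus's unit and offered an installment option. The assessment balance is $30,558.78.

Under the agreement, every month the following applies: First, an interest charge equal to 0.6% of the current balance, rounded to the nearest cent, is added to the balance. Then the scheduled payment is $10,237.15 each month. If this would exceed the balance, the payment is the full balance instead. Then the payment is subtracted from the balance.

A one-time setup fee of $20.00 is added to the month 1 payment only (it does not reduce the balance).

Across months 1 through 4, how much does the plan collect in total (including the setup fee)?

Month 1: $30,558.78 +$183.35 interest = $30,742.13; pay $10,237.15 (+ $20.00 fee) → $20,504.98
Month 2: $20,504.98 +$123.03 interest = $20,628.01; pay $10,237.15 → $10,390.86
Month 3: $10,390.86 +$62.35 interest = $10,453.21; pay $10,237.15 → $216.06
Month 4: $216.06 +$1.30 interest = $217.36; pay $217.36 → $0.00
Total paid: $30,948.81

$30,948.81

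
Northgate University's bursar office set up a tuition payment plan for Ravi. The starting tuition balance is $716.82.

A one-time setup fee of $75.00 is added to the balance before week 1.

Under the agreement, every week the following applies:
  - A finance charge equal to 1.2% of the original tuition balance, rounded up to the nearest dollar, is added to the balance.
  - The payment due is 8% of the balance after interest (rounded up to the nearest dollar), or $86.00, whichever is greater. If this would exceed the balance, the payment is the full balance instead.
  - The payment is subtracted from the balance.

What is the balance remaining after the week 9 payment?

$98.82

# | Opening | Interest | Payment | End bal
1 | $791.82 | $9.00 | $86.00 | $714.82
2 | $714.82 | $9.00 | $86.00 | $637.82
3 | $637.82 | $9.00 | $86.00 | $560.82
4 | $560.82 | $9.00 | $86.00 | $483.82
5 | $483.82 | $9.00 | $86.00 | $406.82
6 | $406.82 | $9.00 | $86.00 | $329.82
7 | $329.82 | $9.00 | $86.00 | $252.82
8 | $252.82 | $9.00 | $86.00 | $175.82
9 | $175.82 | $9.00 | $86.00 | $98.82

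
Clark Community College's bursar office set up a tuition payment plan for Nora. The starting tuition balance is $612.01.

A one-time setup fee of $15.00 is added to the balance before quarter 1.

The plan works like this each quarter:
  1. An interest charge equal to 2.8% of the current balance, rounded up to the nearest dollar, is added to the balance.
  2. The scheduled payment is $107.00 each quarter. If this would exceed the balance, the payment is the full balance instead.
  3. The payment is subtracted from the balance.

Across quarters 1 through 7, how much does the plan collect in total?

Quarter 1: opening $627.01; interest $18.00 → $645.01; payment $107.00; balance $538.01
Quarter 2: opening $538.01; interest $16.00 → $554.01; payment $107.00; balance $447.01
Quarter 3: opening $447.01; interest $13.00 → $460.01; payment $107.00; balance $353.01
Quarter 4: opening $353.01; interest $10.00 → $363.01; payment $107.00; balance $256.01
Quarter 5: opening $256.01; interest $8.00 → $264.01; payment $107.00; balance $157.01
Quarter 6: opening $157.01; interest $5.00 → $162.01; payment $107.00; balance $55.01
Quarter 7: opening $55.01; interest $2.00 → $57.01; payment $57.01; balance $0.00
Total paid: $699.01

$699.01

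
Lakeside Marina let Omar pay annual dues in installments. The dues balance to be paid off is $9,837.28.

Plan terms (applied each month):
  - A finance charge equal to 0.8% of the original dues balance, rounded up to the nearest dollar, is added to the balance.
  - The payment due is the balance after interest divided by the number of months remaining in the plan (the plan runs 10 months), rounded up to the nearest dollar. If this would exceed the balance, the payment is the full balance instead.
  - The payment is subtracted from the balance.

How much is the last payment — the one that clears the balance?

Month 1: opening $9,837.28; interest $79.00 → $9,916.28; payment $992.00; balance $8,924.28
Month 2: opening $8,924.28; interest $79.00 → $9,003.28; payment $1,001.00; balance $8,002.28
Month 3: opening $8,002.28; interest $79.00 → $8,081.28; payment $1,011.00; balance $7,070.28
Month 4: opening $7,070.28; interest $79.00 → $7,149.28; payment $1,022.00; balance $6,127.28
Month 5: opening $6,127.28; interest $79.00 → $6,206.28; payment $1,035.00; balance $5,171.28
Month 6: opening $5,171.28; interest $79.00 → $5,250.28; payment $1,051.00; balance $4,199.28
Month 7: opening $4,199.28; interest $79.00 → $4,278.28; payment $1,070.00; balance $3,208.28
Month 8: opening $3,208.28; interest $79.00 → $3,287.28; payment $1,096.00; balance $2,191.28
Month 9: opening $2,191.28; interest $79.00 → $2,270.28; payment $1,136.00; balance $1,134.28
Month 10: opening $1,134.28; interest $79.00 → $1,213.28; payment $1,213.28; balance $0.00

$1,213.28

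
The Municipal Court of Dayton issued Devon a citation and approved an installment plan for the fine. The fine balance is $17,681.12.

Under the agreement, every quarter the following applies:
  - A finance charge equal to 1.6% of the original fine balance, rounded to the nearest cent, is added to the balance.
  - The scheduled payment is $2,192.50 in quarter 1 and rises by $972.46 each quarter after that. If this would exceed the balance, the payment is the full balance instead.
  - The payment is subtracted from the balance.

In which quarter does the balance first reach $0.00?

5

Quarter 1: $17,681.12 +$282.90 interest = $17,964.02; pay $2,192.50 → $15,771.52
Quarter 2: $15,771.52 +$282.90 interest = $16,054.42; pay $3,164.96 → $12,889.46
Quarter 3: $12,889.46 +$282.90 interest = $13,172.36; pay $4,137.42 → $9,034.94
Quarter 4: $9,034.94 +$282.90 interest = $9,317.84; pay $5,109.88 → $4,207.96
Quarter 5: $4,207.96 +$282.90 interest = $4,490.86; pay $4,490.86 → $0.00
Balance reaches $0.00 in quarter 5.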